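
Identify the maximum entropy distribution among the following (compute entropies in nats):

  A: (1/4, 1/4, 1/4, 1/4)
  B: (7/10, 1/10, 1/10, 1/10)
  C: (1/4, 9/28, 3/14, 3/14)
A

For a discrete distribution over n outcomes, entropy is maximized by the uniform distribution.

Computing entropies:
H(A) = 1.3863 nats
H(B) = 0.9404 nats
H(C) = 1.3716 nats

The uniform distribution (where all probabilities equal 1/4) achieves the maximum entropy of log_e(4) = 1.3863 nats.

Distribution A has the highest entropy.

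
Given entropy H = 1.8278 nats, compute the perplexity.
6.2202

Perplexity is e^H (or exp(H) for natural log).

H = 1.8278 nats
Perplexity = e^1.8278 = 6.2202

Interpretation: The model's uncertainty is equivalent to choosing uniformly among 6.2 options.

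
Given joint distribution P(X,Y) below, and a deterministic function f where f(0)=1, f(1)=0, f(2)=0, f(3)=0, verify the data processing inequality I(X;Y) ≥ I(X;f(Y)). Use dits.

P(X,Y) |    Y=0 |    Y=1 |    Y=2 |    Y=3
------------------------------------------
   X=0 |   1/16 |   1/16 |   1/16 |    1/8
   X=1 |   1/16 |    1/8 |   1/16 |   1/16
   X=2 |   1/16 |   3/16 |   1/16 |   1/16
I(X;Y) = 0.0189, I(X;f(Y)) = 0.0004, inequality holds: 0.0189 ≥ 0.0004

Data Processing Inequality: For any Markov chain X → Y → Z, we have I(X;Y) ≥ I(X;Z).

Here Z = f(Y) is a deterministic function of Y, forming X → Y → Z.

Original I(X;Y) = 0.0189 dits

After applying f:
P(X,Z) where Z=f(Y):
- P(X,Z=0) = P(X,Y=1) + P(X,Y=2) + P(X,Y=3)
- P(X,Z=1) = P(X,Y=0)

I(X;Z) = I(X;f(Y)) = 0.0004 dits

Verification: 0.0189 ≥ 0.0004 ✓

Information cannot be created by processing; the function f can only lose information about X.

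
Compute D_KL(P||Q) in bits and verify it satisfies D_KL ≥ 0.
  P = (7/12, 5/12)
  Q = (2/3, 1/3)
0.0218 bits

KL divergence satisfies the Gibbs inequality: D_KL(P||Q) ≥ 0 for all distributions P, Q.

D_KL(P||Q) = Σ p(x) log(p(x)/q(x))
Term by term:
  x=0: 7/12 × log_2[(7/12)/(2/3)] = -0.1124
  x=1: 5/12 × log_2[(5/12)/(1/3)] = 0.1341
D_KL(P||Q) = 0.0218 bits

D_KL(P||Q) = 0.0218 ≥ 0 ✓

This non-negativity is a fundamental property: relative entropy cannot be negative because it measures how different Q is from P.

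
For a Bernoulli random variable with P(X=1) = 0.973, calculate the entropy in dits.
0.0539 dits

The binary entropy function is:
H(p) = -p log(p) - (1-p) log(1-p)

H(0.973) = -0.973 × log_10(0.973) - 0.027 × log_10(0.027)
H(0.973) = 0.0539 dits

Note: Binary entropy is maximized at p=0.5 (H=1 bit) and minimized at p=0 or p=1 (H=0).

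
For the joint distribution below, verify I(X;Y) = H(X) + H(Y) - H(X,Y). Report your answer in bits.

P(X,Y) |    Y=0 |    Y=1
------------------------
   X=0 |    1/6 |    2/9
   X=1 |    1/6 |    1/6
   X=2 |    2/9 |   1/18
I(X;Y) = 0.0741 bits

Mutual information has multiple equivalent forms:
- I(X;Y) = H(X) - H(X|Y)
- I(X;Y) = H(Y) - H(Y|X)
- I(X;Y) = H(X) + H(Y) - H(X,Y)

Computing all quantities:
H(X) = 1.5715, H(Y) = 0.9911, H(X,Y) = 2.4886
H(X|Y) = 1.4975, H(Y|X) = 0.9170

Verification:
H(X) - H(X|Y) = 1.5715 - 1.4975 = 0.0741
H(Y) - H(Y|X) = 0.9911 - 0.9170 = 0.0741
H(X) + H(Y) - H(X,Y) = 1.5715 + 0.9911 - 2.4886 = 0.0741

All forms give I(X;Y) = 0.0741 bits. ✓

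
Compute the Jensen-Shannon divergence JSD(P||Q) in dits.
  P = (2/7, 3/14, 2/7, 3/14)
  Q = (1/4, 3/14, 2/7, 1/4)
0.0006 dits

Jensen-Shannon divergence is:
JSD(P||Q) = 0.5 × D_KL(P||M) + 0.5 × D_KL(Q||M)
where M = 0.5 × (P + Q) is the mixture distribution.

M = 0.5 × (2/7, 3/14, 2/7, 3/14) + 0.5 × (1/4, 3/14, 2/7, 1/4) = (0.267857, 3/14, 2/7, 0.232143)

D_KL(P||M) = 0.0006 dits
D_KL(Q||M) = 0.0006 dits

JSD(P||Q) = 0.5 × 0.0006 + 0.5 × 0.0006 = 0.0006 dits

Unlike KL divergence, JSD is symmetric and bounded: 0 ≤ JSD ≤ log(2).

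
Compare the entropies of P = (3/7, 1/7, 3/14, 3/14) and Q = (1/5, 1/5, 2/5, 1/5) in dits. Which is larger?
Q

Computing entropies in dits:
H(P) = 0.5651
H(Q) = 0.5786

Distribution Q has higher entropy.

Intuition: The distribution closer to uniform (more spread out) has higher entropy.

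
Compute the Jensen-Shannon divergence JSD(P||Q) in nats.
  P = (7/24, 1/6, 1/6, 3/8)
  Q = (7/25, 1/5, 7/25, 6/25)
0.0156 nats

Jensen-Shannon divergence is:
JSD(P||Q) = 0.5 × D_KL(P||M) + 0.5 × D_KL(Q||M)
where M = 0.5 × (P + Q) is the mixture distribution.

M = 0.5 × (7/24, 1/6, 1/6, 3/8) + 0.5 × (7/25, 1/5, 7/25, 6/25) = (0.285833, 0.183333, 0.223333, 0.3075)

D_KL(P||M) = 0.0156 nats
D_KL(Q||M) = 0.0155 nats

JSD(P||Q) = 0.5 × 0.0156 + 0.5 × 0.0155 = 0.0156 nats

Unlike KL divergence, JSD is symmetric and bounded: 0 ≤ JSD ≤ log(2).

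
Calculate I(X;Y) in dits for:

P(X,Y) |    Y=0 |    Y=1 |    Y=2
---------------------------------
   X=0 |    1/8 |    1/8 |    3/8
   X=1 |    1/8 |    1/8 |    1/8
0.0147 dits

Mutual information: I(X;Y) = H(X) + H(Y) - H(X,Y)

Marginals:
P(X) = (5/8, 3/8), H(X) = 0.2873 dits
P(Y) = (1/4, 1/4, 1/2), H(Y) = 0.4515 dits

Joint entropy: H(X,Y) = 0.7242 dits

I(X;Y) = 0.2873 + 0.4515 - 0.7242 = 0.0147 dits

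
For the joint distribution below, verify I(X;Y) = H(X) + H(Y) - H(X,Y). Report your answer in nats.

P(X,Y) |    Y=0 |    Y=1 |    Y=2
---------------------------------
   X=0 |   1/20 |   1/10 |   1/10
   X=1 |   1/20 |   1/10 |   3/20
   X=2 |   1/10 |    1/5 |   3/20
I(X;Y) = 0.0104 nats

Mutual information has multiple equivalent forms:
- I(X;Y) = H(X) - H(X|Y)
- I(X;Y) = H(Y) - H(Y|X)
- I(X;Y) = H(X) + H(Y) - H(X,Y)

Computing all quantities:
H(X) = 1.0671, H(Y) = 1.0549, H(X,Y) = 2.1116
H(X|Y) = 1.0567, H(Y|X) = 1.0445

Verification:
H(X) - H(X|Y) = 1.0671 - 1.0567 = 0.0104
H(Y) - H(Y|X) = 1.0549 - 1.0445 = 0.0104
H(X) + H(Y) - H(X,Y) = 1.0671 + 1.0549 - 2.1116 = 0.0104

All forms give I(X;Y) = 0.0104 nats. ✓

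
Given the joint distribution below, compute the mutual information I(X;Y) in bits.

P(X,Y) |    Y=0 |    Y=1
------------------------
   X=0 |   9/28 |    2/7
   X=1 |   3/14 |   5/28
0.0002 bits

Mutual information: I(X;Y) = H(X) + H(Y) - H(X,Y)

Marginals:
P(X) = (17/28, 11/28), H(X) = 0.9666 bits
P(Y) = (15/28, 13/28), H(Y) = 0.9963 bits

Joint entropy: H(X,Y) = 1.9628 bits

I(X;Y) = 0.9666 + 0.9963 - 1.9628 = 0.0002 bits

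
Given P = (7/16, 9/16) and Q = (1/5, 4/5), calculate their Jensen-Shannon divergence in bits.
0.0477 bits

Jensen-Shannon divergence is:
JSD(P||Q) = 0.5 × D_KL(P||M) + 0.5 × D_KL(Q||M)
where M = 0.5 × (P + Q) is the mixture distribution.

M = 0.5 × (7/16, 9/16) + 0.5 × (1/5, 4/5) = (0.31875, 0.68125)

D_KL(P||M) = 0.0444 bits
D_KL(Q||M) = 0.0510 bits

JSD(P||Q) = 0.5 × 0.0444 + 0.5 × 0.0510 = 0.0477 bits

Unlike KL divergence, JSD is symmetric and bounded: 0 ≤ JSD ≤ log(2).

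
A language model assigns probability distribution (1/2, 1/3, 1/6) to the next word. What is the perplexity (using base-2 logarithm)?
2.7495

Perplexity is 2^H (or exp(H) for natural log).

First, H = -Σ p log p = 1.4591 bits
Perplexity = 2^1.4591 = 2.7495

Interpretation: The model's uncertainty is equivalent to choosing uniformly among 2.7 options.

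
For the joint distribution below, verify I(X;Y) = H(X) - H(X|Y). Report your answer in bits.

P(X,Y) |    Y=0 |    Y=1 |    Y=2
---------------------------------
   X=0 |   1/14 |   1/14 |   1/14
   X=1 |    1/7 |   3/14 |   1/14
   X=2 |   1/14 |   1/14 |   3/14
I(X;Y) = 0.1228 bits

Mutual information has multiple equivalent forms:
- I(X;Y) = H(X) - H(X|Y)
- I(X;Y) = H(Y) - H(Y|X)
- I(X;Y) = H(X) + H(Y) - H(X,Y)

Computing all quantities:
H(X) = 1.5306, H(Y) = 1.5774, H(X,Y) = 2.9852
H(X|Y) = 1.4078, H(Y|X) = 1.4546

Verification:
H(X) - H(X|Y) = 1.5306 - 1.4078 = 0.1228
H(Y) - H(Y|X) = 1.5774 - 1.4546 = 0.1228
H(X) + H(Y) - H(X,Y) = 1.5306 + 1.5774 - 2.9852 = 0.1228

All forms give I(X;Y) = 0.1228 bits. ✓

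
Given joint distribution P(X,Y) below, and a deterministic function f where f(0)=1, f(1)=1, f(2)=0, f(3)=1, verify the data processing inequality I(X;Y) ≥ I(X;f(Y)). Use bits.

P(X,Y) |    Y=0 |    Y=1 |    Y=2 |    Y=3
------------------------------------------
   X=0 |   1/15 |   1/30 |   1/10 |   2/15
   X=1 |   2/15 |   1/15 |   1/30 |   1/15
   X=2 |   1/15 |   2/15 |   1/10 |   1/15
I(X;Y) = 0.1204, I(X;f(Y)) = 0.0291, inequality holds: 0.1204 ≥ 0.0291

Data Processing Inequality: For any Markov chain X → Y → Z, we have I(X;Y) ≥ I(X;Z).

Here Z = f(Y) is a deterministic function of Y, forming X → Y → Z.

Original I(X;Y) = 0.1204 bits

After applying f:
P(X,Z) where Z=f(Y):
- P(X,Z=0) = P(X,Y=2)
- P(X,Z=1) = P(X,Y=0) + P(X,Y=1) + P(X,Y=3)

I(X;Z) = I(X;f(Y)) = 0.0291 bits

Verification: 0.1204 ≥ 0.0291 ✓

Information cannot be created by processing; the function f can only lose information about X.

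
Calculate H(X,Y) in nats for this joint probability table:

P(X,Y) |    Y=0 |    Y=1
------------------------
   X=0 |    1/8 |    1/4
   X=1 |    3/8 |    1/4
1.3209 nats

Joint entropy is H(X,Y) = -Σ_{x,y} p(x,y) log p(x,y).

Summing over all non-zero entries:
H(X,Y) = -[1/8·log_e(1/8) + 1/4·log_e(1/4) + 3/8·log_e(3/8) + 1/4·log_e(1/4)]
H(X,Y) = 1.3209 nats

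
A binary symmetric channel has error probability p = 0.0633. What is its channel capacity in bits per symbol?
0.6596 bits

For a binary symmetric channel (BSC) with error probability p:
Capacity C = 1 - H(p) bits per symbol

where H(p) = -p log₂(p) - (1-p) log₂(1-p) is the binary entropy function.

H(0.0633) = 0.3404 bits
C = 1 - 0.3404 = 0.6596 bits per symbol

This means we can reliably transmit up to 0.6596 bits of information per channel use.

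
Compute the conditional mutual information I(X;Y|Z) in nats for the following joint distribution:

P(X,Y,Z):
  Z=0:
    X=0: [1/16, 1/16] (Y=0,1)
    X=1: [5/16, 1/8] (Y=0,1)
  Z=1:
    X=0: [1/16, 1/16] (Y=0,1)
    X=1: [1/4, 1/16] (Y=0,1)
0.0284 nats

Conditional mutual information: I(X;Y|Z) = H(X|Z) + H(Y|Z) - H(X,Y|Z)

H(Z) = 0.6853
H(X,Z) = 1.2450 → H(X|Z) = 0.5597
H(Y,Z) = 1.3051 → H(Y|Z) = 0.6198
H(X,Y,Z) = 1.8364 → H(X,Y|Z) = 1.1511

I(X;Y|Z) = 0.5597 + 0.6198 - 1.1511 = 0.0284 nats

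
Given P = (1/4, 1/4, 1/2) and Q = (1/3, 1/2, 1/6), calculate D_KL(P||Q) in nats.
0.3041 nats

KL divergence: D_KL(P||Q) = Σ p(x) log(p(x)/q(x))

Computing term by term:
  x=0: 1/4 × log_e[(1/4)/(1/3)] = 1/4 × -0.2877 = -0.0719
  x=1: 1/4 × log_e[(1/4)/(1/2)] = 1/4 × -0.6931 = -0.1733
  x=2: 1/2 × log_e[(1/2)/(1/6)] = 1/2 × 1.0986 = 0.5493

D_KL(P||Q) = 0.3041 nats

Note: KL divergence is always non-negative and equals 0 iff P = Q.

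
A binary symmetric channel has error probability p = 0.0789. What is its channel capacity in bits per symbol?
0.6017 bits

For a binary symmetric channel (BSC) with error probability p:
Capacity C = 1 - H(p) bits per symbol

where H(p) = -p log₂(p) - (1-p) log₂(1-p) is the binary entropy function.

H(0.0789) = 0.3983 bits
C = 1 - 0.3983 = 0.6017 bits per symbol

This means we can reliably transmit up to 0.6017 bits of information per channel use.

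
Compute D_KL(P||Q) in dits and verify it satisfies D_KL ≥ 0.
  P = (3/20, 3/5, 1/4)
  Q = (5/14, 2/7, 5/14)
0.0981 dits

KL divergence satisfies the Gibbs inequality: D_KL(P||Q) ≥ 0 for all distributions P, Q.

D_KL(P||Q) = Σ p(x) log(p(x)/q(x))
Term by term:
  x=0: 3/20 × log_10[(3/20)/(5/14)] = -0.0565
  x=1: 3/5 × log_10[(3/5)/(2/7)] = 0.1933
  x=2: 1/4 × log_10[(1/4)/(5/14)] = -0.0387
D_KL(P||Q) = 0.0981 dits

D_KL(P||Q) = 0.0981 ≥ 0 ✓

This non-negativity is a fundamental property: relative entropy cannot be negative because it measures how different Q is from P.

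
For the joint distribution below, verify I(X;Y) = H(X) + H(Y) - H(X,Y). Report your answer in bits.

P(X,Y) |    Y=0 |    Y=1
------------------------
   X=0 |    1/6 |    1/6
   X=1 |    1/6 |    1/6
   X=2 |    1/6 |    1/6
I(X;Y) = 0.0000 bits

Mutual information has multiple equivalent forms:
- I(X;Y) = H(X) - H(X|Y)
- I(X;Y) = H(Y) - H(Y|X)
- I(X;Y) = H(X) + H(Y) - H(X,Y)

Computing all quantities:
H(X) = 1.5850, H(Y) = 1.0000, H(X,Y) = 2.5850
H(X|Y) = 1.5850, H(Y|X) = 1.0000

Verification:
H(X) - H(X|Y) = 1.5850 - 1.5850 = 0.0000
H(Y) - H(Y|X) = 1.0000 - 1.0000 = 0.0000
H(X) + H(Y) - H(X,Y) = 1.5850 + 1.0000 - 2.5850 = 0.0000

All forms give I(X;Y) = 0.0000 bits. ✓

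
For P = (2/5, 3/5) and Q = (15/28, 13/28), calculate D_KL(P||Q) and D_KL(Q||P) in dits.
D_KL(P||Q) = 0.0161, D_KL(Q||P) = 0.0163

KL divergence is not symmetric: D_KL(P||Q) ≠ D_KL(Q||P) in general.

D_KL(P||Q) = 0.0161 dits
D_KL(Q||P) = 0.0163 dits

No, they are not equal!

This asymmetry is why KL divergence is not a true distance metric.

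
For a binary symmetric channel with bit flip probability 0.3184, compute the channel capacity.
0.0974 bits

For a binary symmetric channel (BSC) with error probability p:
Capacity C = 1 - H(p) bits per symbol

where H(p) = -p log₂(p) - (1-p) log₂(1-p) is the binary entropy function.

H(0.3184) = 0.9026 bits
C = 1 - 0.9026 = 0.0974 bits per symbol

This means we can reliably transmit up to 0.0974 bits of information per channel use.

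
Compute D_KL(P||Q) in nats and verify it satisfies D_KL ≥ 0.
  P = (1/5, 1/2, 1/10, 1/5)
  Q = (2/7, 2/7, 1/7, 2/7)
0.1015 nats

KL divergence satisfies the Gibbs inequality: D_KL(P||Q) ≥ 0 for all distributions P, Q.

D_KL(P||Q) = Σ p(x) log(p(x)/q(x))
Term by term:
  x=0: 1/5 × log_e[(1/5)/(2/7)] = -0.0713
  x=1: 1/2 × log_e[(1/2)/(2/7)] = 0.2798
  x=2: 1/10 × log_e[(1/10)/(1/7)] = -0.0357
  x=3: 1/5 × log_e[(1/5)/(2/7)] = -0.0713
D_KL(P||Q) = 0.1015 nats

D_KL(P||Q) = 0.1015 ≥ 0 ✓

This non-negativity is a fundamental property: relative entropy cannot be negative because it measures how different Q is from P.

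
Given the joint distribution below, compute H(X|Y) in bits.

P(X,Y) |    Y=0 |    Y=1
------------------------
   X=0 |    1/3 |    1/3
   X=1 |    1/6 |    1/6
0.9183 bits

Using the chain rule: H(X|Y) = H(X,Y) - H(Y)

First, compute H(X,Y) = 1.9183 bits

Marginal P(Y) = (1/2, 1/2)
H(Y) = 1.0000 bits

H(X|Y) = H(X,Y) - H(Y) = 1.9183 - 1.0000 = 0.9183 bits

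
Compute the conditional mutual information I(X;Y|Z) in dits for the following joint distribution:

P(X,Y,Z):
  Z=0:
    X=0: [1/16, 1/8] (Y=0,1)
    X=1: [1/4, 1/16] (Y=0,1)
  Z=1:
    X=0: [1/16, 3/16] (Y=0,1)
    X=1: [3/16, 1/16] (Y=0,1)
0.0523 dits

Conditional mutual information: I(X;Y|Z) = H(X|Z) + H(Y|Z) - H(X,Y|Z)

H(Z) = 0.3010
H(X,Z) = 0.5952 → H(X|Z) = 0.2942
H(Y,Z) = 0.5952 → H(Y|Z) = 0.2942
H(X,Y,Z) = 0.8371 → H(X,Y|Z) = 0.5360

I(X;Y|Z) = 0.2942 + 0.2942 - 0.5360 = 0.0523 dits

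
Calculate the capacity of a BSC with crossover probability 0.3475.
0.0682 bits

For a binary symmetric channel (BSC) with error probability p:
Capacity C = 1 - H(p) bits per symbol

where H(p) = -p log₂(p) - (1-p) log₂(1-p) is the binary entropy function.

H(0.3475) = 0.9318 bits
C = 1 - 0.9318 = 0.0682 bits per symbol

This means we can reliably transmit up to 0.0682 bits of information per channel use.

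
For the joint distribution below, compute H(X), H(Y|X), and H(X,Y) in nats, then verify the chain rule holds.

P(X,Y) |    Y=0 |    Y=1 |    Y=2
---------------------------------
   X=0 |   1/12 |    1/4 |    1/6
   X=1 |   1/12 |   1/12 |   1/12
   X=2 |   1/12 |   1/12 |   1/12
H(X,Y) = 2.0947, H(X) = 1.0397, H(Y|X) = 1.0550 (all in nats)

Chain rule: H(X,Y) = H(X) + H(Y|X)

Left side — joint entropy directly:
H(X,Y) = -Σ p(x,y) log p(x,y) = 2.0947 nats

Right side — compute H(Y|X) from the conditional distributions:
P(X) = (1/2, 1/4, 1/4), so H(X) = 1.0397 nats
H(Y|X) = Σ_x P(X=x) · H(Y|X=x):
  P(Y|X=0) = (1/6, 1/2, 1/3), H(Y|X=0) = 1.0114, weight P(X=0) = 1/2
  P(Y|X=1) = (1/3, 1/3, 1/3), H(Y|X=1) = 1.0986, weight P(X=1) = 1/4
  P(Y|X=2) = (1/3, 1/3, 1/3), H(Y|X=2) = 1.0986, weight P(X=2) = 1/4
H(Y|X) = 1.0550 nats

H(X) + H(Y|X) = 1.0397 + 1.0550 = 2.0947 nats

Both sides equal 2.0947 nats. ✓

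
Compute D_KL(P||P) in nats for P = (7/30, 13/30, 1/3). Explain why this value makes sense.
0.0000 nats

KL divergence satisfies the Gibbs inequality: D_KL(P||Q) ≥ 0 for all distributions P, Q.

D_KL(P||Q) = Σ p(x) log(p(x)/q(x))
Each term is p(x) × log_e(p(x)/p(x)) = p(x) × log_e(1) = 0, so the sum is 0.
D_KL(P||Q) = 0.0000 nats

When P = Q, the KL divergence is exactly 0, as there is no 'divergence' between identical distributions.

This non-negativity is a fundamental property: relative entropy cannot be negative because it measures how different Q is from P.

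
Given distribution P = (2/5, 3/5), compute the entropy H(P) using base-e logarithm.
0.6730 nats

Shannon entropy is H(X) = -Σ p(x) log p(x).

For P = (2/5, 3/5):
H = -2/5 × log_e(2/5) -3/5 × log_e(3/5)
H = 0.6730 nats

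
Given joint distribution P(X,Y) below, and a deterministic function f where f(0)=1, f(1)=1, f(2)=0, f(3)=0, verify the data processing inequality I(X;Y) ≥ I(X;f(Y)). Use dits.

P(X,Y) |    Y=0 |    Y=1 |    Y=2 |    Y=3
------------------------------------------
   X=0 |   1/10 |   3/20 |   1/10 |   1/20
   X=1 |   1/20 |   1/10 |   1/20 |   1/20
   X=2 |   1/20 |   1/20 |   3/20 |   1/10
I(X;Y) = 0.0251, I(X;f(Y)) = 0.0221, inequality holds: 0.0251 ≥ 0.0221

Data Processing Inequality: For any Markov chain X → Y → Z, we have I(X;Y) ≥ I(X;Z).

Here Z = f(Y) is a deterministic function of Y, forming X → Y → Z.

Original I(X;Y) = 0.0251 dits

After applying f:
P(X,Z) where Z=f(Y):
- P(X,Z=0) = P(X,Y=2) + P(X,Y=3)
- P(X,Z=1) = P(X,Y=0) + P(X,Y=1)

I(X;Z) = I(X;f(Y)) = 0.0221 dits

Verification: 0.0251 ≥ 0.0221 ✓

Information cannot be created by processing; the function f can only lose information about X.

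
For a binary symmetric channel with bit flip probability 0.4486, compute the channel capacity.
0.0076 bits

For a binary symmetric channel (BSC) with error probability p:
Capacity C = 1 - H(p) bits per symbol

where H(p) = -p log₂(p) - (1-p) log₂(1-p) is the binary entropy function.

H(0.4486) = 0.9924 bits
C = 1 - 0.9924 = 0.0076 bits per symbol

This means we can reliably transmit up to 0.0076 bits of information per channel use.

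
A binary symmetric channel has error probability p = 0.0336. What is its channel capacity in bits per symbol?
0.7879 bits

For a binary symmetric channel (BSC) with error probability p:
Capacity C = 1 - H(p) bits per symbol

where H(p) = -p log₂(p) - (1-p) log₂(1-p) is the binary entropy function.

H(0.0336) = 0.2121 bits
C = 1 - 0.2121 = 0.7879 bits per symbol

This means we can reliably transmit up to 0.7879 bits of information per channel use.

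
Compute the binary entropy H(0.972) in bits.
0.1843 bits

The binary entropy function is:
H(p) = -p log(p) - (1-p) log(1-p)

H(0.972) = -0.972 × log_2(0.972) - 0.028 × log_2(0.028)
H(0.972) = 0.1843 bits

Note: Binary entropy is maximized at p=0.5 (H=1 bit) and minimized at p=0 or p=1 (H=0).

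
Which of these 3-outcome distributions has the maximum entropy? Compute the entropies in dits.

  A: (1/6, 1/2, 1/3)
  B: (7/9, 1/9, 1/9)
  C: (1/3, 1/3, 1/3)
C

For a discrete distribution over n outcomes, entropy is maximized by the uniform distribution.

Computing entropies:
H(A) = 0.4392 dits
H(B) = 0.2969 dits
H(C) = 0.4771 dits

The uniform distribution (where all probabilities equal 1/3) achieves the maximum entropy of log_10(3) = 0.4771 dits.

Distribution C has the highest entropy.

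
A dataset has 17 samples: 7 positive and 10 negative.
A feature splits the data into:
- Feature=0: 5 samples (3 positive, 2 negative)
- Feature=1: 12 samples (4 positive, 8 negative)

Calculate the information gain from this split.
0.0436 bits

Information Gain = H(Y) - H(Y|Feature)

Before split:
P(positive) = 7/17 = 0.4118
H(Y) = 0.9774 bits

After split:
Feature=0: H = 0.9710 bits (weight = 5/17)
Feature=1: H = 0.9183 bits (weight = 12/17)
H(Y|Feature) = (5/17)×0.9710 + (12/17)×0.9183 = 0.9338 bits

Information Gain = 0.9774 - 0.9338 = 0.0436 bits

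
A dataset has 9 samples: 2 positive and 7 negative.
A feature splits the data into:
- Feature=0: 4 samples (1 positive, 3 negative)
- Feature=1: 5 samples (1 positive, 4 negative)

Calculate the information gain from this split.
0.0026 bits

Information Gain = H(Y) - H(Y|Feature)

Before split:
P(positive) = 2/9 = 0.2222
H(Y) = 0.7642 bits

After split:
Feature=0: H = 0.8113 bits (weight = 4/9)
Feature=1: H = 0.7219 bits (weight = 5/9)
H(Y|Feature) = (4/9)×0.8113 + (5/9)×0.7219 = 0.7616 bits

Information Gain = 0.7642 - 0.7616 = 0.0026 bits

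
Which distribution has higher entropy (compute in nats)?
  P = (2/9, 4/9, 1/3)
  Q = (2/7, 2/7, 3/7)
Q

Computing entropies in nats:
H(P) = 1.0609
H(Q) = 1.0790

Distribution Q has higher entropy.

Intuition: The distribution closer to uniform (more spread out) has higher entropy.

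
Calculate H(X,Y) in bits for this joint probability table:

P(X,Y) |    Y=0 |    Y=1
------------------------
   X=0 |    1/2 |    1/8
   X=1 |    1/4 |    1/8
1.7500 bits

Joint entropy is H(X,Y) = -Σ_{x,y} p(x,y) log p(x,y).

Summing over all non-zero entries:
H(X,Y) = -[1/2·log_2(1/2) + 1/8·log_2(1/8) + 1/4·log_2(1/4) + 1/8·log_2(1/8)]
H(X,Y) = 1.7500 bits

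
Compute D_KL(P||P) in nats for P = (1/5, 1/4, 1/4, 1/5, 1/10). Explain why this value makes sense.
0.0000 nats

KL divergence satisfies the Gibbs inequality: D_KL(P||Q) ≥ 0 for all distributions P, Q.

D_KL(P||Q) = Σ p(x) log(p(x)/q(x))
Each term is p(x) × log_e(p(x)/p(x)) = p(x) × log_e(1) = 0, so the sum is 0.
D_KL(P||Q) = 0.0000 nats

When P = Q, the KL divergence is exactly 0, as there is no 'divergence' between identical distributions.

This non-negativity is a fundamental property: relative entropy cannot be negative because it measures how different Q is from P.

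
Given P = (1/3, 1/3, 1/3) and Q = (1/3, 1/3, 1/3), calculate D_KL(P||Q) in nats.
0.0000 nats

KL divergence: D_KL(P||Q) = Σ p(x) log(p(x)/q(x))

Computing term by term:
  x=0: 1/3 × log_e[(1/3)/(1/3)] = 1/3 × 0.0000 = 0.0000
  x=1: 1/3 × log_e[(1/3)/(1/3)] = 1/3 × 0.0000 = 0.0000
  x=2: 1/3 × log_e[(1/3)/(1/3)] = 1/3 × 0.0000 = 0.0000

D_KL(P||Q) = 0.0000 nats

Note: KL divergence is always non-negative and equals 0 iff P = Q.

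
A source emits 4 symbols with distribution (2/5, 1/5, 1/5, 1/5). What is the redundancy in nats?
0.0541 nats

Redundancy measures how far a source is from maximum entropy:
R = H_max - H(X)

Maximum entropy for 4 symbols: H_max = log_e(4) = 1.3863 nats
Actual entropy: H(X) = 1.3322 nats
Redundancy: R = 1.3863 - 1.3322 = 0.0541 nats

This redundancy represents potential for compression: the source could be compressed by 0.0541 nats per symbol.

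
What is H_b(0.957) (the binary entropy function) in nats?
0.1774 nats

The binary entropy function is:
H(p) = -p log(p) - (1-p) log(1-p)

H(0.957) = -0.957 × log_e(0.957) - 0.043 × log_e(0.043)
H(0.957) = 0.1774 nats

Note: Binary entropy is maximized at p=0.5 (H=1 bit) and minimized at p=0 or p=1 (H=0).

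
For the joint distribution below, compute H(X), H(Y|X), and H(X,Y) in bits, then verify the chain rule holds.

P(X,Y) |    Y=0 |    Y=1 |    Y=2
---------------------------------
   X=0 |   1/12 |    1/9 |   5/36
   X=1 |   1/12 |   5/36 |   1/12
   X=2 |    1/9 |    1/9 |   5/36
H(X,Y) = 3.1395, H(X) = 1.5816, H(Y|X) = 1.5579 (all in bits)

Chain rule: H(X,Y) = H(X) + H(Y|X)

Left side — joint entropy directly:
H(X,Y) = -Σ p(x,y) log p(x,y) = 3.1395 bits

Right side — compute H(Y|X) from the conditional distributions:
P(X) = (1/3, 11/36, 13/36), so H(X) = 1.5816 bits
H(Y|X) = Σ_x P(X=x) · H(Y|X=x):
  P(Y|X=0) = (1/4, 1/3, 5/12), H(Y|X=0) = 1.5546, weight P(X=0) = 1/3
  P(Y|X=1) = (3/11, 5/11, 3/11), H(Y|X=1) = 1.5395, weight P(X=1) = 11/36
  P(Y|X=2) = (4/13, 4/13, 5/13), H(Y|X=2) = 1.5766, weight P(X=2) = 13/36
H(Y|X) = 1.5579 bits

H(X) + H(Y|X) = 1.5816 + 1.5579 = 3.1395 bits

Both sides equal 3.1395 bits. ✓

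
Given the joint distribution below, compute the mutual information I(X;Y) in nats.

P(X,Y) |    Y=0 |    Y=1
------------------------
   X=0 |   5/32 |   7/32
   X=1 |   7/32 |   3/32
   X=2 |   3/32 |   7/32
0.0547 nats

Mutual information: I(X;Y) = H(X) + H(Y) - H(X,Y)

Marginals:
P(X) = (3/8, 5/16, 5/16), H(X) = 1.0948 nats
P(Y) = (15/32, 17/32), H(Y) = 0.6912 nats

Joint entropy: H(X,Y) = 1.7313 nats

I(X;Y) = 1.0948 + 0.6912 - 1.7313 = 0.0547 nats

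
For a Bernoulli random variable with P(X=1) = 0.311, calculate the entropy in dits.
0.2692 dits

The binary entropy function is:
H(p) = -p log(p) - (1-p) log(1-p)

H(0.311) = -0.311 × log_10(0.311) - 0.689 × log_10(0.689)
H(0.311) = 0.2692 dits

Note: Binary entropy is maximized at p=0.5 (H=1 bit) and minimized at p=0 or p=1 (H=0).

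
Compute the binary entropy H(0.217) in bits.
0.7547 bits

The binary entropy function is:
H(p) = -p log(p) - (1-p) log(1-p)

H(0.217) = -0.217 × log_2(0.217) - 0.783 × log_2(0.783)
H(0.217) = 0.7547 bits

Note: Binary entropy is maximized at p=0.5 (H=1 bit) and minimized at p=0 or p=1 (H=0).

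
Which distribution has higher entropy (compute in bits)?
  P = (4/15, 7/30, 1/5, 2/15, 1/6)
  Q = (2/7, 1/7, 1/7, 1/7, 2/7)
P

Computing entropies in bits:
H(P) = 2.2812
H(Q) = 2.2359

Distribution P has higher entropy.

Intuition: The distribution closer to uniform (more spread out) has higher entropy.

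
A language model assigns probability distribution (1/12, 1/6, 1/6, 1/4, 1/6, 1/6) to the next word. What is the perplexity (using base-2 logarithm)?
5.7440

Perplexity is 2^H (or exp(H) for natural log).

First, H = -Σ p log p = 2.5221 bits
Perplexity = 2^2.5221 = 5.7440

Interpretation: The model's uncertainty is equivalent to choosing uniformly among 5.7 options.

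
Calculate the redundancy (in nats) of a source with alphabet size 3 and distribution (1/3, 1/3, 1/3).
0.0000 nats

Redundancy measures how far a source is from maximum entropy:
R = H_max - H(X)

Maximum entropy for 3 symbols: H_max = log_e(3) = 1.0986 nats
Actual entropy: H(X) = 1.0986 nats
Redundancy: R = 1.0986 - 1.0986 = 0.0000 nats

This redundancy represents potential for compression: the source could be compressed by 0.0000 nats per symbol.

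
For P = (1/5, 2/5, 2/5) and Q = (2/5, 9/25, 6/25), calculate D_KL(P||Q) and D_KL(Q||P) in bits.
D_KL(P||Q) = 0.1556, D_KL(Q||P) = 0.1684

KL divergence is not symmetric: D_KL(P||Q) ≠ D_KL(Q||P) in general.

D_KL(P||Q) = 0.1556 bits
D_KL(Q||P) = 0.1684 bits

No, they are not equal!

This asymmetry is why KL divergence is not a true distance metric.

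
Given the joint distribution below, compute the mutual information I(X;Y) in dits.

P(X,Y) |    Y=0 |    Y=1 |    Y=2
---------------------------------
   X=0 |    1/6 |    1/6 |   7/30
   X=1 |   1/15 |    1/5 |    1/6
0.0088 dits

Mutual information: I(X;Y) = H(X) + H(Y) - H(X,Y)

Marginals:
P(X) = (17/30, 13/30), H(X) = 0.2972 dits
P(Y) = (7/30, 11/30, 2/5), H(Y) = 0.4664 dits

Joint entropy: H(X,Y) = 0.7547 dits

I(X;Y) = 0.2972 + 0.4664 - 0.7547 = 0.0088 dits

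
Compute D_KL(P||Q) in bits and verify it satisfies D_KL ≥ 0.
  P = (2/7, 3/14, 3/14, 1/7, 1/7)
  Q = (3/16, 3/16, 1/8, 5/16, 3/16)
0.1642 bits

KL divergence satisfies the Gibbs inequality: D_KL(P||Q) ≥ 0 for all distributions P, Q.

D_KL(P||Q) = Σ p(x) log(p(x)/q(x))
Term by term:
  x=0: 2/7 × log_2[(2/7)/(3/16)] = 0.1736
  x=1: 3/14 × log_2[(3/14)/(3/16)] = 0.0413
  x=2: 3/14 × log_2[(3/14)/(1/8)] = 0.1666
  x=3: 1/7 × log_2[(1/7)/(5/16)] = -0.1613
  x=4: 1/7 × log_2[(1/7)/(3/16)] = -0.0560
D_KL(P||Q) = 0.1642 bits

D_KL(P||Q) = 0.1642 ≥ 0 ✓

This non-negativity is a fundamental property: relative entropy cannot be negative because it measures how different Q is from P.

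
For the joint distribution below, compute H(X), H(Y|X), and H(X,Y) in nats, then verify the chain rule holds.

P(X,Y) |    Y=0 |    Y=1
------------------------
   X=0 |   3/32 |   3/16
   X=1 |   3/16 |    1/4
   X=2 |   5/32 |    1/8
H(X,Y) = 1.7462, H(X) = 1.0752, H(Y|X) = 0.6710 (all in nats)

Chain rule: H(X,Y) = H(X) + H(Y|X)

Left side — joint entropy directly:
H(X,Y) = -Σ p(x,y) log p(x,y) = 1.7462 nats

Right side — compute H(Y|X) from the conditional distributions:
P(X) = (9/32, 7/16, 9/32), so H(X) = 1.0752 nats
H(Y|X) = Σ_x P(X=x) · H(Y|X=x):
  P(Y|X=0) = (1/3, 2/3), H(Y|X=0) = 0.6365, weight P(X=0) = 9/32
  P(Y|X=1) = (3/7, 4/7), H(Y|X=1) = 0.6829, weight P(X=1) = 7/16
  P(Y|X=2) = (5/9, 4/9), H(Y|X=2) = 0.6870, weight P(X=2) = 9/32
H(Y|X) = 0.6710 nats

H(X) + H(Y|X) = 1.0752 + 0.6710 = 1.7462 nats

Both sides equal 1.7462 nats. ✓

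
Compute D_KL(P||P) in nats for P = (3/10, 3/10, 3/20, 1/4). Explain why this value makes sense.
0.0000 nats

KL divergence satisfies the Gibbs inequality: D_KL(P||Q) ≥ 0 for all distributions P, Q.

D_KL(P||Q) = Σ p(x) log(p(x)/q(x))
Each term is p(x) × log_e(p(x)/p(x)) = p(x) × log_e(1) = 0, so the sum is 0.
D_KL(P||Q) = 0.0000 nats

When P = Q, the KL divergence is exactly 0, as there is no 'divergence' between identical distributions.

This non-negativity is a fundamental property: relative entropy cannot be negative because it measures how different Q is from P.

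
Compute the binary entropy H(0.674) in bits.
0.9108 bits

The binary entropy function is:
H(p) = -p log(p) - (1-p) log(1-p)

H(0.674) = -0.674 × log_2(0.674) - 0.326 × log_2(0.326)
H(0.674) = 0.9108 bits

Note: Binary entropy is maximized at p=0.5 (H=1 bit) and minimized at p=0 or p=1 (H=0).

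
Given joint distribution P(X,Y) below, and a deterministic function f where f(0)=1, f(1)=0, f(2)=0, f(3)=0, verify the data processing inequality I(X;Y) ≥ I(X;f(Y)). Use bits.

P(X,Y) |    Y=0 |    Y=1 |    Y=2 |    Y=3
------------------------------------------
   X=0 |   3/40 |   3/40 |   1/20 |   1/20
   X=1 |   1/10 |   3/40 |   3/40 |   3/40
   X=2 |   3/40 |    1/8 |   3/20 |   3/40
I(X;Y) = 0.0286, I(X;f(Y)) = 0.0158, inequality holds: 0.0286 ≥ 0.0158

Data Processing Inequality: For any Markov chain X → Y → Z, we have I(X;Y) ≥ I(X;Z).

Here Z = f(Y) is a deterministic function of Y, forming X → Y → Z.

Original I(X;Y) = 0.0286 bits

After applying f:
P(X,Z) where Z=f(Y):
- P(X,Z=0) = P(X,Y=1) + P(X,Y=2) + P(X,Y=3)
- P(X,Z=1) = P(X,Y=0)

I(X;Z) = I(X;f(Y)) = 0.0158 bits

Verification: 0.0286 ≥ 0.0158 ✓

Information cannot be created by processing; the function f can only lose information about X.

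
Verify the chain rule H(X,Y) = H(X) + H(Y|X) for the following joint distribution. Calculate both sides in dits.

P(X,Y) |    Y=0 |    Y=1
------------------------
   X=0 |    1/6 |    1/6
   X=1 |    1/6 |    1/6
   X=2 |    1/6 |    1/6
H(X,Y) = 0.7782, H(X) = 0.4771, H(Y|X) = 0.3010 (all in dits)

Chain rule: H(X,Y) = H(X) + H(Y|X)

Left side — joint entropy directly:
H(X,Y) = -Σ p(x,y) log p(x,y) = 0.7782 dits

Right side — compute H(Y|X) from the conditional distributions:
P(X) = (1/3, 1/3, 1/3), so H(X) = 0.4771 dits
H(Y|X) = Σ_x P(X=x) · H(Y|X=x):
  P(Y|X=0) = (1/2, 1/2), H(Y|X=0) = 0.3010, weight P(X=0) = 1/3
  P(Y|X=1) = (1/2, 1/2), H(Y|X=1) = 0.3010, weight P(X=1) = 1/3
  P(Y|X=2) = (1/2, 1/2), H(Y|X=2) = 0.3010, weight P(X=2) = 1/3
H(Y|X) = 0.3010 dits

H(X) + H(Y|X) = 0.4771 + 0.3010 = 0.7782 dits

Both sides equal 0.7782 dits. ✓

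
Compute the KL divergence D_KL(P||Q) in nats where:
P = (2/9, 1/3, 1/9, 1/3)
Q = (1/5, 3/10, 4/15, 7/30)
0.0802 nats

KL divergence: D_KL(P||Q) = Σ p(x) log(p(x)/q(x))

Computing term by term:
  x=0: 2/9 × log_e[(2/9)/(1/5)] = 2/9 × 0.1054 = 0.0234
  x=1: 1/3 × log_e[(1/3)/(3/10)] = 1/3 × 0.1054 = 0.0351
  x=2: 1/9 × log_e[(1/9)/(4/15)] = 1/9 × -0.8755 = -0.0973
  x=3: 1/3 × log_e[(1/3)/(7/30)] = 1/3 × 0.3567 = 0.1189

D_KL(P||Q) = 0.0802 nats

Note: KL divergence is always non-negative and equals 0 iff P = Q.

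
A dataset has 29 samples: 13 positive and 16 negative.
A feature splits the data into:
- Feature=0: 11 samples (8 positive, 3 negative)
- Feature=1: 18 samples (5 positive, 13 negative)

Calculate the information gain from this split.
0.1425 bits

Information Gain = H(Y) - H(Y|Feature)

Before split:
P(positive) = 13/29 = 0.4483
H(Y) = 0.9923 bits

After split:
Feature=0: H = 0.8454 bits (weight = 11/29)
Feature=1: H = 0.8524 bits (weight = 18/29)
H(Y|Feature) = (11/29)×0.8454 + (18/29)×0.8524 = 0.8497 bits

Information Gain = 0.9923 - 0.8497 = 0.1425 bits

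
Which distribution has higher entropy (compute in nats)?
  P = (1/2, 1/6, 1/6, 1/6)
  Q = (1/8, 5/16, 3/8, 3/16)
Q

Computing entropies in nats:
H(P) = 1.2425
H(Q) = 1.3051

Distribution Q has higher entropy.

Intuition: The distribution closer to uniform (more spread out) has higher entropy.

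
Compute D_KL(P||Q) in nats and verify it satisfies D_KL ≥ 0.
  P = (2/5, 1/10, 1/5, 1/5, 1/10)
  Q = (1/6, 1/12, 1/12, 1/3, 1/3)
0.3210 nats

KL divergence satisfies the Gibbs inequality: D_KL(P||Q) ≥ 0 for all distributions P, Q.

D_KL(P||Q) = Σ p(x) log(p(x)/q(x))
Term by term:
  x=0: 2/5 × log_e[(2/5)/(1/6)] = 0.3502
  x=1: 1/10 × log_e[(1/10)/(1/12)] = 0.0182
  x=2: 1/5 × log_e[(1/5)/(1/12)] = 0.1751
  x=3: 1/5 × log_e[(1/5)/(1/3)] = -0.1022
  x=4: 1/10 × log_e[(1/10)/(1/3)] = -0.1204
D_KL(P||Q) = 0.3210 nats

D_KL(P||Q) = 0.3210 ≥ 0 ✓

This non-negativity is a fundamental property: relative entropy cannot be negative because it measures how different Q is from P.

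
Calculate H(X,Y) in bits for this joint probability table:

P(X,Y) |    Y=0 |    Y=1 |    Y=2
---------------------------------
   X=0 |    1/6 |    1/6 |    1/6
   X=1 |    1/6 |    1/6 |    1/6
2.5850 bits

Joint entropy is H(X,Y) = -Σ_{x,y} p(x,y) log p(x,y).

Summing over all non-zero entries:
H(X,Y) = -[1/6·log_2(1/6) + 1/6·log_2(1/6) + 1/6·log_2(1/6) + 1/6·log_2(1/6) + 1/6·log_2(1/6) + 1/6·log_2(1/6)]
H(X,Y) = 2.5850 bits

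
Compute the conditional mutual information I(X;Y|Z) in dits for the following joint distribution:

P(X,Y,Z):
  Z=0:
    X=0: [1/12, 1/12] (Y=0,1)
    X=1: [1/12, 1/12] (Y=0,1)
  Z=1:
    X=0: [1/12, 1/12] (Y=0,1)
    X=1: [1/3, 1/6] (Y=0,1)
0.0032 dits

Conditional mutual information: I(X;Y|Z) = H(X|Z) + H(Y|Z) - H(X,Y|Z)

H(Z) = 0.2764
H(X,Z) = 0.5396 → H(X|Z) = 0.2632
H(Y,Z) = 0.5683 → H(Y|Z) = 0.2919
H(X,Y,Z) = 0.8283 → H(X,Y|Z) = 0.5519

I(X;Y|Z) = 0.2632 + 0.2919 - 0.5519 = 0.0032 dits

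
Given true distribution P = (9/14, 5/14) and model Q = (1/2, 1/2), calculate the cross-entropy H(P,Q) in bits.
1.0000 bits

Cross-entropy: H(P,Q) = -Σ p(x) log q(x)

Alternatively: H(P,Q) = H(P) + D_KL(P||Q)
H(P) = 0.9403 bits
D_KL(P||Q) = 0.0597 bits

H(P,Q) = 0.9403 + 0.0597 = 1.0000 bits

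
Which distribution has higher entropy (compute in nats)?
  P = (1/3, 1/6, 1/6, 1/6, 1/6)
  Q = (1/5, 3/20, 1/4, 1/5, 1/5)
Q

Computing entropies in nats:
H(P) = 1.5607
H(Q) = 1.5968

Distribution Q has higher entropy.

Intuition: The distribution closer to uniform (more spread out) has higher entropy.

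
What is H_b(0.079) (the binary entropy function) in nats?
0.2763 nats

The binary entropy function is:
H(p) = -p log(p) - (1-p) log(1-p)

H(0.079) = -0.079 × log_e(0.079) - 0.921 × log_e(0.921)
H(0.079) = 0.2763 nats

Note: Binary entropy is maximized at p=0.5 (H=1 bit) and minimized at p=0 or p=1 (H=0).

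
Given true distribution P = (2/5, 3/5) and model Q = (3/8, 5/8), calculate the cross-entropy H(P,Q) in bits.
0.9729 bits

Cross-entropy: H(P,Q) = -Σ p(x) log q(x)

Alternatively: H(P,Q) = H(P) + D_KL(P||Q)
H(P) = 0.9710 bits
D_KL(P||Q) = 0.0019 bits

H(P,Q) = 0.9710 + 0.0019 = 0.9729 bits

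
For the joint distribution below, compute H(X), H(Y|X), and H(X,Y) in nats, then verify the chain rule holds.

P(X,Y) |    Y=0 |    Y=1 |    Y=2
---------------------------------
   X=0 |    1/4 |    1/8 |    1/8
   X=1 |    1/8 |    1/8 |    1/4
H(X,Y) = 1.7329, H(X) = 0.6931, H(Y|X) = 1.0397 (all in nats)

Chain rule: H(X,Y) = H(X) + H(Y|X)

Left side — joint entropy directly:
H(X,Y) = -Σ p(x,y) log p(x,y) = 1.7329 nats

Right side — compute H(Y|X) from the conditional distributions:
P(X) = (1/2, 1/2), so H(X) = 0.6931 nats
H(Y|X) = Σ_x P(X=x) · H(Y|X=x):
  P(Y|X=0) = (1/2, 1/4, 1/4), H(Y|X=0) = 1.0397, weight P(X=0) = 1/2
  P(Y|X=1) = (1/4, 1/4, 1/2), H(Y|X=1) = 1.0397, weight P(X=1) = 1/2
H(Y|X) = 1.0397 nats

H(X) + H(Y|X) = 0.6931 + 1.0397 = 1.7329 nats

Both sides equal 1.7329 nats. ✓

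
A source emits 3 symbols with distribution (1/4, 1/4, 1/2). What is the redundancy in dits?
0.0256 dits

Redundancy measures how far a source is from maximum entropy:
R = H_max - H(X)

Maximum entropy for 3 symbols: H_max = log_10(3) = 0.4771 dits
Actual entropy: H(X) = 0.4515 dits
Redundancy: R = 0.4771 - 0.4515 = 0.0256 dits

This redundancy represents potential for compression: the source could be compressed by 0.0256 dits per symbol.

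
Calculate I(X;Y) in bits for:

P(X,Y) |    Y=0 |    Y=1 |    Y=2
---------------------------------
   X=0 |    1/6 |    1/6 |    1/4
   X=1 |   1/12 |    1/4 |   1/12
0.0753 bits

Mutual information: I(X;Y) = H(X) + H(Y) - H(X,Y)

Marginals:
P(X) = (7/12, 5/12), H(X) = 0.9799 bits
P(Y) = (1/4, 5/12, 1/3), H(Y) = 1.5546 bits

Joint entropy: H(X,Y) = 2.4591 bits

I(X;Y) = 0.9799 + 1.5546 - 2.4591 = 0.0753 bits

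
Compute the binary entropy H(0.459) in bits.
0.9951 bits

The binary entropy function is:
H(p) = -p log(p) - (1-p) log(1-p)

H(0.459) = -0.459 × log_2(0.459) - 0.541 × log_2(0.541)
H(0.459) = 0.9951 bits

Note: Binary entropy is maximized at p=0.5 (H=1 bit) and minimized at p=0 or p=1 (H=0).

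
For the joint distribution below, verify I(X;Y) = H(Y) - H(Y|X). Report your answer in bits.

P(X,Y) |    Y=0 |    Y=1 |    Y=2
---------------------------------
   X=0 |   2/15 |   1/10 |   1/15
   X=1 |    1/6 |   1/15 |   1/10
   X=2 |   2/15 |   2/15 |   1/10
I(X;Y) = 0.0215 bits

Mutual information has multiple equivalent forms:
- I(X;Y) = H(X) - H(X|Y)
- I(X;Y) = H(Y) - H(Y|X)
- I(X;Y) = H(X) + H(Y) - H(X,Y)

Computing all quantities:
H(X) = 1.5801, H(Y) = 1.5524, H(X,Y) = 3.1111
H(X|Y) = 1.5587, H(Y|X) = 1.5309

Verification:
H(X) - H(X|Y) = 1.5801 - 1.5587 = 0.0215
H(Y) - H(Y|X) = 1.5524 - 1.5309 = 0.0215
H(X) + H(Y) - H(X,Y) = 1.5801 + 1.5524 - 3.1111 = 0.0215

All forms give I(X;Y) = 0.0215 bits. ✓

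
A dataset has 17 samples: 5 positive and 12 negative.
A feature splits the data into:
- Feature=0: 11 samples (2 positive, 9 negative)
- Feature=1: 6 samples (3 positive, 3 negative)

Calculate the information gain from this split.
0.0784 bits

Information Gain = H(Y) - H(Y|Feature)

Before split:
P(positive) = 5/17 = 0.2941
H(Y) = 0.8740 bits

After split:
Feature=0: H = 0.6840 bits (weight = 11/17)
Feature=1: H = 1.0000 bits (weight = 6/17)
H(Y|Feature) = (11/17)×0.6840 + (6/17)×1.0000 = 0.7956 bits

Information Gain = 0.8740 - 0.7956 = 0.0784 bits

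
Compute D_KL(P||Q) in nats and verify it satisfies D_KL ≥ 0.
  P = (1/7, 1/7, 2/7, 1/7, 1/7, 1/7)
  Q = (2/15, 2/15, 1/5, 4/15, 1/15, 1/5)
0.0933 nats

KL divergence satisfies the Gibbs inequality: D_KL(P||Q) ≥ 0 for all distributions P, Q.

D_KL(P||Q) = Σ p(x) log(p(x)/q(x))
Term by term:
  x=0: 1/7 × log_e[(1/7)/(2/15)] = 0.0099
  x=1: 1/7 × log_e[(1/7)/(2/15)] = 0.0099
  x=2: 2/7 × log_e[(2/7)/(1/5)] = 0.1019
  x=3: 1/7 × log_e[(1/7)/(4/15)] = -0.0892
  x=4: 1/7 × log_e[(1/7)/(1/15)] = 0.1089
  x=5: 1/7 × log_e[(1/7)/(1/5)] = -0.0481
D_KL(P||Q) = 0.0933 nats

D_KL(P||Q) = 0.0933 ≥ 0 ✓

This non-negativity is a fundamental property: relative entropy cannot be negative because it measures how different Q is from P.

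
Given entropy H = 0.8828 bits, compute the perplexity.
1.8440

Perplexity is 2^H (or exp(H) for natural log).

H = 0.8828 bits
Perplexity = 2^0.8828 = 1.8440

Interpretation: The model's uncertainty is equivalent to choosing uniformly among 1.8 options.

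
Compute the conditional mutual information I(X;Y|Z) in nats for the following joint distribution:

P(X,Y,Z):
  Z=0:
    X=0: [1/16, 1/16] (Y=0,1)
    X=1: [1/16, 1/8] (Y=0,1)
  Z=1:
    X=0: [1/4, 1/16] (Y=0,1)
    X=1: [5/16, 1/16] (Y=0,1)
0.0050 nats

Conditional mutual information: I(X;Y|Z) = H(X|Z) + H(Y|Z) - H(X,Y|Z)

H(Z) = 0.6211
H(X,Z) = 1.3051 → H(X|Z) = 0.6840
H(Y,Z) = 1.1574 → H(Y|Z) = 0.5363
H(X,Y,Z) = 1.8364 → H(X,Y|Z) = 1.2153

I(X;Y|Z) = 0.6840 + 0.5363 - 1.2153 = 0.0050 nats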